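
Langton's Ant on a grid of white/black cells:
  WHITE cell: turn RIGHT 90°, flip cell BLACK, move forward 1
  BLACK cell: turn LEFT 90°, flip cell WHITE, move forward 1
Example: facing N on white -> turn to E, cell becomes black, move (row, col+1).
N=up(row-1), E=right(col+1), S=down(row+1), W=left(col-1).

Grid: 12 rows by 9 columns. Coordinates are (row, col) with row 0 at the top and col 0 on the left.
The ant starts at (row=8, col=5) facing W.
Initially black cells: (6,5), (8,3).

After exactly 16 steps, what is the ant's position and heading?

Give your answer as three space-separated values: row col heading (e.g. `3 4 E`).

Step 1: on WHITE (8,5): turn R to N, flip to black, move to (7,5). |black|=3
Step 2: on WHITE (7,5): turn R to E, flip to black, move to (7,6). |black|=4
Step 3: on WHITE (7,6): turn R to S, flip to black, move to (8,6). |black|=5
Step 4: on WHITE (8,6): turn R to W, flip to black, move to (8,5). |black|=6
Step 5: on BLACK (8,5): turn L to S, flip to white, move to (9,5). |black|=5
Step 6: on WHITE (9,5): turn R to W, flip to black, move to (9,4). |black|=6
Step 7: on WHITE (9,4): turn R to N, flip to black, move to (8,4). |black|=7
Step 8: on WHITE (8,4): turn R to E, flip to black, move to (8,5). |black|=8
Step 9: on WHITE (8,5): turn R to S, flip to black, move to (9,5). |black|=9
Step 10: on BLACK (9,5): turn L to E, flip to white, move to (9,6). |black|=8
Step 11: on WHITE (9,6): turn R to S, flip to black, move to (10,6). |black|=9
Step 12: on WHITE (10,6): turn R to W, flip to black, move to (10,5). |black|=10
Step 13: on WHITE (10,5): turn R to N, flip to black, move to (9,5). |black|=11
Step 14: on WHITE (9,5): turn R to E, flip to black, move to (9,6). |black|=12
Step 15: on BLACK (9,6): turn L to N, flip to white, move to (8,6). |black|=11
Step 16: on BLACK (8,6): turn L to W, flip to white, move to (8,5). |black|=10

Answer: 8 5 W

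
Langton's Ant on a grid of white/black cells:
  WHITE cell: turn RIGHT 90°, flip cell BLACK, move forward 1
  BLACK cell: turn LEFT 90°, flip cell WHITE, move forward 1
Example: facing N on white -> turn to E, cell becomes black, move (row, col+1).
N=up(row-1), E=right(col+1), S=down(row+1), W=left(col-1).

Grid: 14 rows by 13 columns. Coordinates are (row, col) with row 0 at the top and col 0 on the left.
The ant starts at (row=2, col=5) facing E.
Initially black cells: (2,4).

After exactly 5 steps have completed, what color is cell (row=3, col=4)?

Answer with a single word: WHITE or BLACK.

Answer: BLACK

Derivation:
Step 1: on WHITE (2,5): turn R to S, flip to black, move to (3,5). |black|=2
Step 2: on WHITE (3,5): turn R to W, flip to black, move to (3,4). |black|=3
Step 3: on WHITE (3,4): turn R to N, flip to black, move to (2,4). |black|=4
Step 4: on BLACK (2,4): turn L to W, flip to white, move to (2,3). |black|=3
Step 5: on WHITE (2,3): turn R to N, flip to black, move to (1,3). |black|=4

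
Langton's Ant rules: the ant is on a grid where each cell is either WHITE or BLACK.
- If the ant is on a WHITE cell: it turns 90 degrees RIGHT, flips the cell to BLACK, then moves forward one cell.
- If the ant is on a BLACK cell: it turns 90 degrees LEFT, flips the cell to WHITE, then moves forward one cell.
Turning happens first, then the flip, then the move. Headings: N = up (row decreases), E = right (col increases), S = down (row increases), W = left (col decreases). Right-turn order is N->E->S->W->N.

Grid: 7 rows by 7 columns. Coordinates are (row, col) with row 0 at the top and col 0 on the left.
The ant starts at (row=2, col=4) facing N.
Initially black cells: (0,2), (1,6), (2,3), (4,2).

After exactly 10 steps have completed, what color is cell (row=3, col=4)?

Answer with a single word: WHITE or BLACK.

Answer: BLACK

Derivation:
Step 1: on WHITE (2,4): turn R to E, flip to black, move to (2,5). |black|=5
Step 2: on WHITE (2,5): turn R to S, flip to black, move to (3,5). |black|=6
Step 3: on WHITE (3,5): turn R to W, flip to black, move to (3,4). |black|=7
Step 4: on WHITE (3,4): turn R to N, flip to black, move to (2,4). |black|=8
Step 5: on BLACK (2,4): turn L to W, flip to white, move to (2,3). |black|=7
Step 6: on BLACK (2,3): turn L to S, flip to white, move to (3,3). |black|=6
Step 7: on WHITE (3,3): turn R to W, flip to black, move to (3,2). |black|=7
Step 8: on WHITE (3,2): turn R to N, flip to black, move to (2,2). |black|=8
Step 9: on WHITE (2,2): turn R to E, flip to black, move to (2,3). |black|=9
Step 10: on WHITE (2,3): turn R to S, flip to black, move to (3,3). |black|=10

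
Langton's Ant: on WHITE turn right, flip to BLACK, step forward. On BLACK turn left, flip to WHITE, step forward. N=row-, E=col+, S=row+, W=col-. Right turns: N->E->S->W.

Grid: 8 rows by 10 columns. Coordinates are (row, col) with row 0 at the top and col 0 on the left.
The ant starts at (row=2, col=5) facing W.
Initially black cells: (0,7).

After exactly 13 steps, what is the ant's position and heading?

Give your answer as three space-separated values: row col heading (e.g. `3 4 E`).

Step 1: on WHITE (2,5): turn R to N, flip to black, move to (1,5). |black|=2
Step 2: on WHITE (1,5): turn R to E, flip to black, move to (1,6). |black|=3
Step 3: on WHITE (1,6): turn R to S, flip to black, move to (2,6). |black|=4
Step 4: on WHITE (2,6): turn R to W, flip to black, move to (2,5). |black|=5
Step 5: on BLACK (2,5): turn L to S, flip to white, move to (3,5). |black|=4
Step 6: on WHITE (3,5): turn R to W, flip to black, move to (3,4). |black|=5
Step 7: on WHITE (3,4): turn R to N, flip to black, move to (2,4). |black|=6
Step 8: on WHITE (2,4): turn R to E, flip to black, move to (2,5). |black|=7
Step 9: on WHITE (2,5): turn R to S, flip to black, move to (3,5). |black|=8
Step 10: on BLACK (3,5): turn L to E, flip to white, move to (3,6). |black|=7
Step 11: on WHITE (3,6): turn R to S, flip to black, move to (4,6). |black|=8
Step 12: on WHITE (4,6): turn R to W, flip to black, move to (4,5). |black|=9
Step 13: on WHITE (4,5): turn R to N, flip to black, move to (3,5). |black|=10

Answer: 3 5 N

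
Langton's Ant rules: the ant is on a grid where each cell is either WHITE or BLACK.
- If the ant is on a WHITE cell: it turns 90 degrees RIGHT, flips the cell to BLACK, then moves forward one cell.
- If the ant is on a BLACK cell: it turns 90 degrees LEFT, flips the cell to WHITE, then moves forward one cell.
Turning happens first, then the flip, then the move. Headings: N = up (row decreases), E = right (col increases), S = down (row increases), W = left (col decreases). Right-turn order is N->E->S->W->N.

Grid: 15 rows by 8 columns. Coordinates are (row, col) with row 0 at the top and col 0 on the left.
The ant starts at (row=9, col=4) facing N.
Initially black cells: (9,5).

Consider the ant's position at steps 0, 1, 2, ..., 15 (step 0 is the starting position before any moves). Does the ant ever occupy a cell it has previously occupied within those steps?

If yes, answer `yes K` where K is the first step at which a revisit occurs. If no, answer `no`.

Answer: yes 5

Derivation:
Step 1: on WHITE (9,4): turn R to E, flip to black, move to (9,5). |black|=2 — new cell
Step 2: on BLACK (9,5): turn L to N, flip to white, move to (8,5). |black|=1 — new cell
Step 3: on WHITE (8,5): turn R to E, flip to black, move to (8,6). |black|=2 — new cell
Step 4: on WHITE (8,6): turn R to S, flip to black, move to (9,6). |black|=3 — new cell
Step 5: on WHITE (9,6): turn R to W, flip to black, move to (9,5). |black|=4 — REVISIT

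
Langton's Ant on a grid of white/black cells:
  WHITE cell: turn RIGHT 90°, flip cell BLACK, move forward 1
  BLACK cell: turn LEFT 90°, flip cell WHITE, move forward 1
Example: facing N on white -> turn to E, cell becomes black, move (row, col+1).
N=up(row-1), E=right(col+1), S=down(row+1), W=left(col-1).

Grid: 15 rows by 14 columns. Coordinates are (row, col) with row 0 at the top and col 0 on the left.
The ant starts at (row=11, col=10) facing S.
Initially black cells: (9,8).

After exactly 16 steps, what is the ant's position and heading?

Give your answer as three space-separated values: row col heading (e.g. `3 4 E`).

Answer: 11 10 S

Derivation:
Step 1: on WHITE (11,10): turn R to W, flip to black, move to (11,9). |black|=2
Step 2: on WHITE (11,9): turn R to N, flip to black, move to (10,9). |black|=3
Step 3: on WHITE (10,9): turn R to E, flip to black, move to (10,10). |black|=4
Step 4: on WHITE (10,10): turn R to S, flip to black, move to (11,10). |black|=5
Step 5: on BLACK (11,10): turn L to E, flip to white, move to (11,11). |black|=4
Step 6: on WHITE (11,11): turn R to S, flip to black, move to (12,11). |black|=5
Step 7: on WHITE (12,11): turn R to W, flip to black, move to (12,10). |black|=6
Step 8: on WHITE (12,10): turn R to N, flip to black, move to (11,10). |black|=7
Step 9: on WHITE (11,10): turn R to E, flip to black, move to (11,11). |black|=8
Step 10: on BLACK (11,11): turn L to N, flip to white, move to (10,11). |black|=7
Step 11: on WHITE (10,11): turn R to E, flip to black, move to (10,12). |black|=8
Step 12: on WHITE (10,12): turn R to S, flip to black, move to (11,12). |black|=9
Step 13: on WHITE (11,12): turn R to W, flip to black, move to (11,11). |black|=10
Step 14: on WHITE (11,11): turn R to N, flip to black, move to (10,11). |black|=11
Step 15: on BLACK (10,11): turn L to W, flip to white, move to (10,10). |black|=10
Step 16: on BLACK (10,10): turn L to S, flip to white, move to (11,10). |black|=9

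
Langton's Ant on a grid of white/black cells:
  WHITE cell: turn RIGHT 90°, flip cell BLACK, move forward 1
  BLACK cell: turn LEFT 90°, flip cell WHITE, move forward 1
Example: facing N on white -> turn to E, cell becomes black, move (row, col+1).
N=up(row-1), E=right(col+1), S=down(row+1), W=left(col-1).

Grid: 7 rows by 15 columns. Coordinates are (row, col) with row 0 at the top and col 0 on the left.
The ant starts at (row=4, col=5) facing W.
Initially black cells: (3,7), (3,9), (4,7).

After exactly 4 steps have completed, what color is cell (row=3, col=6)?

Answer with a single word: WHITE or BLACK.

Answer: BLACK

Derivation:
Step 1: on WHITE (4,5): turn R to N, flip to black, move to (3,5). |black|=4
Step 2: on WHITE (3,5): turn R to E, flip to black, move to (3,6). |black|=5
Step 3: on WHITE (3,6): turn R to S, flip to black, move to (4,6). |black|=6
Step 4: on WHITE (4,6): turn R to W, flip to black, move to (4,5). |black|=7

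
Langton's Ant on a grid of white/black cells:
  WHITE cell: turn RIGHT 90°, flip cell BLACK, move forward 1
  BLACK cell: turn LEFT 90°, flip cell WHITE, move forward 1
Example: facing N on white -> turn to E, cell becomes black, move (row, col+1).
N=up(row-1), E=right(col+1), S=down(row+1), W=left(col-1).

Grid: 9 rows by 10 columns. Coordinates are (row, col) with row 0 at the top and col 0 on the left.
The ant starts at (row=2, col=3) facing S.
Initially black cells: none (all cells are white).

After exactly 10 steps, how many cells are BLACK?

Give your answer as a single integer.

Step 1: on WHITE (2,3): turn R to W, flip to black, move to (2,2). |black|=1
Step 2: on WHITE (2,2): turn R to N, flip to black, move to (1,2). |black|=2
Step 3: on WHITE (1,2): turn R to E, flip to black, move to (1,3). |black|=3
Step 4: on WHITE (1,3): turn R to S, flip to black, move to (2,3). |black|=4
Step 5: on BLACK (2,3): turn L to E, flip to white, move to (2,4). |black|=3
Step 6: on WHITE (2,4): turn R to S, flip to black, move to (3,4). |black|=4
Step 7: on WHITE (3,4): turn R to W, flip to black, move to (3,3). |black|=5
Step 8: on WHITE (3,3): turn R to N, flip to black, move to (2,3). |black|=6
Step 9: on WHITE (2,3): turn R to E, flip to black, move to (2,4). |black|=7
Step 10: on BLACK (2,4): turn L to N, flip to white, move to (1,4). |black|=6

Answer: 6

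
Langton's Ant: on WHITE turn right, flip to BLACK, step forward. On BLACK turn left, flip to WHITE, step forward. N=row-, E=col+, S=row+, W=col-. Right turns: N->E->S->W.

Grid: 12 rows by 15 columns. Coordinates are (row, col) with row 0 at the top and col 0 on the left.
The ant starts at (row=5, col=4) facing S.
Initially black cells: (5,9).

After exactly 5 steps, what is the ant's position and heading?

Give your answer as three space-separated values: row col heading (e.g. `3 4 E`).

Step 1: on WHITE (5,4): turn R to W, flip to black, move to (5,3). |black|=2
Step 2: on WHITE (5,3): turn R to N, flip to black, move to (4,3). |black|=3
Step 3: on WHITE (4,3): turn R to E, flip to black, move to (4,4). |black|=4
Step 4: on WHITE (4,4): turn R to S, flip to black, move to (5,4). |black|=5
Step 5: on BLACK (5,4): turn L to E, flip to white, move to (5,5). |black|=4

Answer: 5 5 E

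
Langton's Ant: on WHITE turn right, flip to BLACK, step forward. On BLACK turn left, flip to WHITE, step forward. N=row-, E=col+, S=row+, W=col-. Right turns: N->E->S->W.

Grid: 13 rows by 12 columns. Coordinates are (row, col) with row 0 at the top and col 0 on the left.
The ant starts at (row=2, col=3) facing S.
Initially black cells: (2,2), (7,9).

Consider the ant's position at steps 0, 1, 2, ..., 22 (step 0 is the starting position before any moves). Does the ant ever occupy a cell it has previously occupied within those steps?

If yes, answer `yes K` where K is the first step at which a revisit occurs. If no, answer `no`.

Answer: yes 5

Derivation:
Step 1: on WHITE (2,3): turn R to W, flip to black, move to (2,2). |black|=3 — new cell
Step 2: on BLACK (2,2): turn L to S, flip to white, move to (3,2). |black|=2 — new cell
Step 3: on WHITE (3,2): turn R to W, flip to black, move to (3,1). |black|=3 — new cell
Step 4: on WHITE (3,1): turn R to N, flip to black, move to (2,1). |black|=4 — new cell
Step 5: on WHITE (2,1): turn R to E, flip to black, move to (2,2). |black|=5 — REVISIT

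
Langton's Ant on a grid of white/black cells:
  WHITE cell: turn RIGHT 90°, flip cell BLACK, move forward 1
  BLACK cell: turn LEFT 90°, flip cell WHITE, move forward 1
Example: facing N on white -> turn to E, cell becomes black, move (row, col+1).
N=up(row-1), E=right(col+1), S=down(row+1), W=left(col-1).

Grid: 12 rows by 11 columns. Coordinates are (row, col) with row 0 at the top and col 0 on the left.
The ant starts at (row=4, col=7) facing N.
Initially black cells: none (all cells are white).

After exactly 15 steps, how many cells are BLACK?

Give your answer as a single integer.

Step 1: on WHITE (4,7): turn R to E, flip to black, move to (4,8). |black|=1
Step 2: on WHITE (4,8): turn R to S, flip to black, move to (5,8). |black|=2
Step 3: on WHITE (5,8): turn R to W, flip to black, move to (5,7). |black|=3
Step 4: on WHITE (5,7): turn R to N, flip to black, move to (4,7). |black|=4
Step 5: on BLACK (4,7): turn L to W, flip to white, move to (4,6). |black|=3
Step 6: on WHITE (4,6): turn R to N, flip to black, move to (3,6). |black|=4
Step 7: on WHITE (3,6): turn R to E, flip to black, move to (3,7). |black|=5
Step 8: on WHITE (3,7): turn R to S, flip to black, move to (4,7). |black|=6
Step 9: on WHITE (4,7): turn R to W, flip to black, move to (4,6). |black|=7
Step 10: on BLACK (4,6): turn L to S, flip to white, move to (5,6). |black|=6
Step 11: on WHITE (5,6): turn R to W, flip to black, move to (5,5). |black|=7
Step 12: on WHITE (5,5): turn R to N, flip to black, move to (4,5). |black|=8
Step 13: on WHITE (4,5): turn R to E, flip to black, move to (4,6). |black|=9
Step 14: on WHITE (4,6): turn R to S, flip to black, move to (5,6). |black|=10
Step 15: on BLACK (5,6): turn L to E, flip to white, move to (5,7). |black|=9

Answer: 9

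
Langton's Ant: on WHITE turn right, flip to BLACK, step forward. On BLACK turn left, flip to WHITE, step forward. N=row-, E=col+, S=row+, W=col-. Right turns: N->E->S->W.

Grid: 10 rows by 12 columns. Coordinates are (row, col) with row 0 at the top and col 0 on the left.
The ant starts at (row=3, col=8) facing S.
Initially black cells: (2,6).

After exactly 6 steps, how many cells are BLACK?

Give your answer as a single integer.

Answer: 5

Derivation:
Step 1: on WHITE (3,8): turn R to W, flip to black, move to (3,7). |black|=2
Step 2: on WHITE (3,7): turn R to N, flip to black, move to (2,7). |black|=3
Step 3: on WHITE (2,7): turn R to E, flip to black, move to (2,8). |black|=4
Step 4: on WHITE (2,8): turn R to S, flip to black, move to (3,8). |black|=5
Step 5: on BLACK (3,8): turn L to E, flip to white, move to (3,9). |black|=4
Step 6: on WHITE (3,9): turn R to S, flip to black, move to (4,9). |black|=5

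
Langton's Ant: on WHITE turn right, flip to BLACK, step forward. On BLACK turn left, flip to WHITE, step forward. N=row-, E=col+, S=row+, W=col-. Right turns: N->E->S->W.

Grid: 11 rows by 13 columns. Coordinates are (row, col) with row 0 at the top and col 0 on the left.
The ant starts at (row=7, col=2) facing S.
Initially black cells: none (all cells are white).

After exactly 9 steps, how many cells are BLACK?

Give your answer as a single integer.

Step 1: on WHITE (7,2): turn R to W, flip to black, move to (7,1). |black|=1
Step 2: on WHITE (7,1): turn R to N, flip to black, move to (6,1). |black|=2
Step 3: on WHITE (6,1): turn R to E, flip to black, move to (6,2). |black|=3
Step 4: on WHITE (6,2): turn R to S, flip to black, move to (7,2). |black|=4
Step 5: on BLACK (7,2): turn L to E, flip to white, move to (7,3). |black|=3
Step 6: on WHITE (7,3): turn R to S, flip to black, move to (8,3). |black|=4
Step 7: on WHITE (8,3): turn R to W, flip to black, move to (8,2). |black|=5
Step 8: on WHITE (8,2): turn R to N, flip to black, move to (7,2). |black|=6
Step 9: on WHITE (7,2): turn R to E, flip to black, move to (7,3). |black|=7

Answer: 7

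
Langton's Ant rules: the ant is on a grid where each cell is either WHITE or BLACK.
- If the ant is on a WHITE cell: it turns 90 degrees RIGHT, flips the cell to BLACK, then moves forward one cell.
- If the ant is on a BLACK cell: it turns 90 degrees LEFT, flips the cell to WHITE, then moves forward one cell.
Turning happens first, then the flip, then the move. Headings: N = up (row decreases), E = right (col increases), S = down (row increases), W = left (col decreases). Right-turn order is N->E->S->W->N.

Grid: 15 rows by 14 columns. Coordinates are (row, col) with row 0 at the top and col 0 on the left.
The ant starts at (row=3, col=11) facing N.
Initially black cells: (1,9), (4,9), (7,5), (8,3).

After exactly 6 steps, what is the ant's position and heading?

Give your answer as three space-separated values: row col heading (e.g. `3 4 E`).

Answer: 2 10 N

Derivation:
Step 1: on WHITE (3,11): turn R to E, flip to black, move to (3,12). |black|=5
Step 2: on WHITE (3,12): turn R to S, flip to black, move to (4,12). |black|=6
Step 3: on WHITE (4,12): turn R to W, flip to black, move to (4,11). |black|=7
Step 4: on WHITE (4,11): turn R to N, flip to black, move to (3,11). |black|=8
Step 5: on BLACK (3,11): turn L to W, flip to white, move to (3,10). |black|=7
Step 6: on WHITE (3,10): turn R to N, flip to black, move to (2,10). |black|=8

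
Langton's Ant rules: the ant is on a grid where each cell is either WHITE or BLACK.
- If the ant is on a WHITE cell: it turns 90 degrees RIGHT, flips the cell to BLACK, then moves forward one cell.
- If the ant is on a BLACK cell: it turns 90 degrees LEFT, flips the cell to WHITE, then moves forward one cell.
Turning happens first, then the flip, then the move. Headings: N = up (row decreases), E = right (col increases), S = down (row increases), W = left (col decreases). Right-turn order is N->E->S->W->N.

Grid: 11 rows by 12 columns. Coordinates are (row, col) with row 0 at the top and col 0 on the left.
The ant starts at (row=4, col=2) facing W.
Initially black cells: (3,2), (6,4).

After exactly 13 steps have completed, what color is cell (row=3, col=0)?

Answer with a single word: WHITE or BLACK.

Step 1: on WHITE (4,2): turn R to N, flip to black, move to (3,2). |black|=3
Step 2: on BLACK (3,2): turn L to W, flip to white, move to (3,1). |black|=2
Step 3: on WHITE (3,1): turn R to N, flip to black, move to (2,1). |black|=3
Step 4: on WHITE (2,1): turn R to E, flip to black, move to (2,2). |black|=4
Step 5: on WHITE (2,2): turn R to S, flip to black, move to (3,2). |black|=5
Step 6: on WHITE (3,2): turn R to W, flip to black, move to (3,1). |black|=6
Step 7: on BLACK (3,1): turn L to S, flip to white, move to (4,1). |black|=5
Step 8: on WHITE (4,1): turn R to W, flip to black, move to (4,0). |black|=6
Step 9: on WHITE (4,0): turn R to N, flip to black, move to (3,0). |black|=7
Step 10: on WHITE (3,0): turn R to E, flip to black, move to (3,1). |black|=8
Step 11: on WHITE (3,1): turn R to S, flip to black, move to (4,1). |black|=9
Step 12: on BLACK (4,1): turn L to E, flip to white, move to (4,2). |black|=8
Step 13: on BLACK (4,2): turn L to N, flip to white, move to (3,2). |black|=7

Answer: BLACK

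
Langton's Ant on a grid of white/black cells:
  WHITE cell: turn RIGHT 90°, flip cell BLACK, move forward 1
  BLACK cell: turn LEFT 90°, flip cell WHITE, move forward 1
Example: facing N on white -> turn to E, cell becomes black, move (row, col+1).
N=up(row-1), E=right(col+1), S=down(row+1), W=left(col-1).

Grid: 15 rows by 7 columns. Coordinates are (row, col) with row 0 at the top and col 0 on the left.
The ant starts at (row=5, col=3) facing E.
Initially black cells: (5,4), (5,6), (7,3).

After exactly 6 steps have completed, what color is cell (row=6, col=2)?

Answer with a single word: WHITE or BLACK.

Step 1: on WHITE (5,3): turn R to S, flip to black, move to (6,3). |black|=4
Step 2: on WHITE (6,3): turn R to W, flip to black, move to (6,2). |black|=5
Step 3: on WHITE (6,2): turn R to N, flip to black, move to (5,2). |black|=6
Step 4: on WHITE (5,2): turn R to E, flip to black, move to (5,3). |black|=7
Step 5: on BLACK (5,3): turn L to N, flip to white, move to (4,3). |black|=6
Step 6: on WHITE (4,3): turn R to E, flip to black, move to (4,4). |black|=7

Answer: BLACK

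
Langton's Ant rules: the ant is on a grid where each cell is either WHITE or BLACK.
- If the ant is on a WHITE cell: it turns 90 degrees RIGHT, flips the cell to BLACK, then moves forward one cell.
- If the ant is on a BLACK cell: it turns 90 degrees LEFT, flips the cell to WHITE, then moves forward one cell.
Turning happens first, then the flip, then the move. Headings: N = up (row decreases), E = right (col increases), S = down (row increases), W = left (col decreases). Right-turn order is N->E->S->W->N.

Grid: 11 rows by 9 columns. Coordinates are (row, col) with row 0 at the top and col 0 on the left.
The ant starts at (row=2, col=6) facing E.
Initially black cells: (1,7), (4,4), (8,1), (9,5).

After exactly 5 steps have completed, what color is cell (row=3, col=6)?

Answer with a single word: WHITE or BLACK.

Step 1: on WHITE (2,6): turn R to S, flip to black, move to (3,6). |black|=5
Step 2: on WHITE (3,6): turn R to W, flip to black, move to (3,5). |black|=6
Step 3: on WHITE (3,5): turn R to N, flip to black, move to (2,5). |black|=7
Step 4: on WHITE (2,5): turn R to E, flip to black, move to (2,6). |black|=8
Step 5: on BLACK (2,6): turn L to N, flip to white, move to (1,6). |black|=7

Answer: BLACK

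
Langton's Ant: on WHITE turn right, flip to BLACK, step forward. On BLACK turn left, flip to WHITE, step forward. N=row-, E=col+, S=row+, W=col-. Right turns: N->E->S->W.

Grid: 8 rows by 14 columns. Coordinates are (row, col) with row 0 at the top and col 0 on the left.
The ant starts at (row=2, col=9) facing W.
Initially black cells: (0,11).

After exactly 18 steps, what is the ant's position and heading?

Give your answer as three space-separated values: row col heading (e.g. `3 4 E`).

Answer: 3 10 E

Derivation:
Step 1: on WHITE (2,9): turn R to N, flip to black, move to (1,9). |black|=2
Step 2: on WHITE (1,9): turn R to E, flip to black, move to (1,10). |black|=3
Step 3: on WHITE (1,10): turn R to S, flip to black, move to (2,10). |black|=4
Step 4: on WHITE (2,10): turn R to W, flip to black, move to (2,9). |black|=5
Step 5: on BLACK (2,9): turn L to S, flip to white, move to (3,9). |black|=4
Step 6: on WHITE (3,9): turn R to W, flip to black, move to (3,8). |black|=5
Step 7: on WHITE (3,8): turn R to N, flip to black, move to (2,8). |black|=6
Step 8: on WHITE (2,8): turn R to E, flip to black, move to (2,9). |black|=7
Step 9: on WHITE (2,9): turn R to S, flip to black, move to (3,9). |black|=8
Step 10: on BLACK (3,9): turn L to E, flip to white, move to (3,10). |black|=7
Step 11: on WHITE (3,10): turn R to S, flip to black, move to (4,10). |black|=8
Step 12: on WHITE (4,10): turn R to W, flip to black, move to (4,9). |black|=9
Step 13: on WHITE (4,9): turn R to N, flip to black, move to (3,9). |black|=10
Step 14: on WHITE (3,9): turn R to E, flip to black, move to (3,10). |black|=11
Step 15: on BLACK (3,10): turn L to N, flip to white, move to (2,10). |black|=10
Step 16: on BLACK (2,10): turn L to W, flip to white, move to (2,9). |black|=9
Step 17: on BLACK (2,9): turn L to S, flip to white, move to (3,9). |black|=8
Step 18: on BLACK (3,9): turn L to E, flip to white, move to (3,10). |black|=7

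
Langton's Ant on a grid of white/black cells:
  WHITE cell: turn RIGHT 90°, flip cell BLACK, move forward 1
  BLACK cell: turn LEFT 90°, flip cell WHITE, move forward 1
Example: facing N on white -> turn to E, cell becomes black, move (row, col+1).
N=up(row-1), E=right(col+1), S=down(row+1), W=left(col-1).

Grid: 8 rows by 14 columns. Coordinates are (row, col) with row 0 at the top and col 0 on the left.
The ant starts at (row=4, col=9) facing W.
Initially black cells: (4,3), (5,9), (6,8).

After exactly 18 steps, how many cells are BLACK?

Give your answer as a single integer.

Step 1: on WHITE (4,9): turn R to N, flip to black, move to (3,9). |black|=4
Step 2: on WHITE (3,9): turn R to E, flip to black, move to (3,10). |black|=5
Step 3: on WHITE (3,10): turn R to S, flip to black, move to (4,10). |black|=6
Step 4: on WHITE (4,10): turn R to W, flip to black, move to (4,9). |black|=7
Step 5: on BLACK (4,9): turn L to S, flip to white, move to (5,9). |black|=6
Step 6: on BLACK (5,9): turn L to E, flip to white, move to (5,10). |black|=5
Step 7: on WHITE (5,10): turn R to S, flip to black, move to (6,10). |black|=6
Step 8: on WHITE (6,10): turn R to W, flip to black, move to (6,9). |black|=7
Step 9: on WHITE (6,9): turn R to N, flip to black, move to (5,9). |black|=8
Step 10: on WHITE (5,9): turn R to E, flip to black, move to (5,10). |black|=9
Step 11: on BLACK (5,10): turn L to N, flip to white, move to (4,10). |black|=8
Step 12: on BLACK (4,10): turn L to W, flip to white, move to (4,9). |black|=7
Step 13: on WHITE (4,9): turn R to N, flip to black, move to (3,9). |black|=8
Step 14: on BLACK (3,9): turn L to W, flip to white, move to (3,8). |black|=7
Step 15: on WHITE (3,8): turn R to N, flip to black, move to (2,8). |black|=8
Step 16: on WHITE (2,8): turn R to E, flip to black, move to (2,9). |black|=9
Step 17: on WHITE (2,9): turn R to S, flip to black, move to (3,9). |black|=10
Step 18: on WHITE (3,9): turn R to W, flip to black, move to (3,8). |black|=11

Answer: 11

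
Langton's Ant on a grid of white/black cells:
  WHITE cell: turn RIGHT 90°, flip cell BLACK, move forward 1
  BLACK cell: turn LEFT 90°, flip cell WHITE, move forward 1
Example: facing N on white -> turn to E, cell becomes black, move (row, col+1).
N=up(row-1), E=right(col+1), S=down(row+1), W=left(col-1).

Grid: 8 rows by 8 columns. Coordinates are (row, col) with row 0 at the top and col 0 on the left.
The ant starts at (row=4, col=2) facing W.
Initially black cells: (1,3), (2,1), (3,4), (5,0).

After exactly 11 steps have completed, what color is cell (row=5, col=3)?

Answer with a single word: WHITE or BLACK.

Answer: BLACK

Derivation:
Step 1: on WHITE (4,2): turn R to N, flip to black, move to (3,2). |black|=5
Step 2: on WHITE (3,2): turn R to E, flip to black, move to (3,3). |black|=6
Step 3: on WHITE (3,3): turn R to S, flip to black, move to (4,3). |black|=7
Step 4: on WHITE (4,3): turn R to W, flip to black, move to (4,2). |black|=8
Step 5: on BLACK (4,2): turn L to S, flip to white, move to (5,2). |black|=7
Step 6: on WHITE (5,2): turn R to W, flip to black, move to (5,1). |black|=8
Step 7: on WHITE (5,1): turn R to N, flip to black, move to (4,1). |black|=9
Step 8: on WHITE (4,1): turn R to E, flip to black, move to (4,2). |black|=10
Step 9: on WHITE (4,2): turn R to S, flip to black, move to (5,2). |black|=11
Step 10: on BLACK (5,2): turn L to E, flip to white, move to (5,3). |black|=10
Step 11: on WHITE (5,3): turn R to S, flip to black, move to (6,3). |black|=11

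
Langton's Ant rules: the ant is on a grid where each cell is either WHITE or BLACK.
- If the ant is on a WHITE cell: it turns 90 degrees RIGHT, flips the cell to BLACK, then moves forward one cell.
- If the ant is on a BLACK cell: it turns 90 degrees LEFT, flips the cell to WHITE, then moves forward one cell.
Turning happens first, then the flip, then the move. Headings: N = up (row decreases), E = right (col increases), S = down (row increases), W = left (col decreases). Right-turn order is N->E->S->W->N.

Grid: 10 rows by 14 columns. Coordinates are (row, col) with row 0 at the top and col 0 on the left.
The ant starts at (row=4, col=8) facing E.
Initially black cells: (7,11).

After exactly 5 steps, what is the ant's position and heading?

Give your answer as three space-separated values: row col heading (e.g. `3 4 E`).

Answer: 3 8 N

Derivation:
Step 1: on WHITE (4,8): turn R to S, flip to black, move to (5,8). |black|=2
Step 2: on WHITE (5,8): turn R to W, flip to black, move to (5,7). |black|=3
Step 3: on WHITE (5,7): turn R to N, flip to black, move to (4,7). |black|=4
Step 4: on WHITE (4,7): turn R to E, flip to black, move to (4,8). |black|=5
Step 5: on BLACK (4,8): turn L to N, flip to white, move to (3,8). |black|=4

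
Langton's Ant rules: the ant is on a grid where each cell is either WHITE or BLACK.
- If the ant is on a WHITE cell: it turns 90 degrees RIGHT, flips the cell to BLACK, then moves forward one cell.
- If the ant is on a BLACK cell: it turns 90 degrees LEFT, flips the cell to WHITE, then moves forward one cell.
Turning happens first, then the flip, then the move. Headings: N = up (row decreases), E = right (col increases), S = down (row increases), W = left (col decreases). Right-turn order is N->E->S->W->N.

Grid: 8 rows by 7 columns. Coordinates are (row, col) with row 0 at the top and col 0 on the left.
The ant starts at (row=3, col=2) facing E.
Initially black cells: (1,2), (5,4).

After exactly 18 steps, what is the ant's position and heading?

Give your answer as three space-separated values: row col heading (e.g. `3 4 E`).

Answer: 0 1 W

Derivation:
Step 1: on WHITE (3,2): turn R to S, flip to black, move to (4,2). |black|=3
Step 2: on WHITE (4,2): turn R to W, flip to black, move to (4,1). |black|=4
Step 3: on WHITE (4,1): turn R to N, flip to black, move to (3,1). |black|=5
Step 4: on WHITE (3,1): turn R to E, flip to black, move to (3,2). |black|=6
Step 5: on BLACK (3,2): turn L to N, flip to white, move to (2,2). |black|=5
Step 6: on WHITE (2,2): turn R to E, flip to black, move to (2,3). |black|=6
Step 7: on WHITE (2,3): turn R to S, flip to black, move to (3,3). |black|=7
Step 8: on WHITE (3,3): turn R to W, flip to black, move to (3,2). |black|=8
Step 9: on WHITE (3,2): turn R to N, flip to black, move to (2,2). |black|=9
Step 10: on BLACK (2,2): turn L to W, flip to white, move to (2,1). |black|=8
Step 11: on WHITE (2,1): turn R to N, flip to black, move to (1,1). |black|=9
Step 12: on WHITE (1,1): turn R to E, flip to black, move to (1,2). |black|=10
Step 13: on BLACK (1,2): turn L to N, flip to white, move to (0,2). |black|=9
Step 14: on WHITE (0,2): turn R to E, flip to black, move to (0,3). |black|=10
Step 15: on WHITE (0,3): turn R to S, flip to black, move to (1,3). |black|=11
Step 16: on WHITE (1,3): turn R to W, flip to black, move to (1,2). |black|=12
Step 17: on WHITE (1,2): turn R to N, flip to black, move to (0,2). |black|=13
Step 18: on BLACK (0,2): turn L to W, flip to white, move to (0,1). |black|=12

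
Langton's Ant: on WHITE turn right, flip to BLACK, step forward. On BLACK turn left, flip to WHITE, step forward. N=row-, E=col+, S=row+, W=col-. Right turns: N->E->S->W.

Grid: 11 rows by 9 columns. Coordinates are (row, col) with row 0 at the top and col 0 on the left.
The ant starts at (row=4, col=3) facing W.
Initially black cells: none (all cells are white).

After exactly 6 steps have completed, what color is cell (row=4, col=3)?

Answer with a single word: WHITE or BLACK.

Answer: WHITE

Derivation:
Step 1: on WHITE (4,3): turn R to N, flip to black, move to (3,3). |black|=1
Step 2: on WHITE (3,3): turn R to E, flip to black, move to (3,4). |black|=2
Step 3: on WHITE (3,4): turn R to S, flip to black, move to (4,4). |black|=3
Step 4: on WHITE (4,4): turn R to W, flip to black, move to (4,3). |black|=4
Step 5: on BLACK (4,3): turn L to S, flip to white, move to (5,3). |black|=3
Step 6: on WHITE (5,3): turn R to W, flip to black, move to (5,2). |black|=4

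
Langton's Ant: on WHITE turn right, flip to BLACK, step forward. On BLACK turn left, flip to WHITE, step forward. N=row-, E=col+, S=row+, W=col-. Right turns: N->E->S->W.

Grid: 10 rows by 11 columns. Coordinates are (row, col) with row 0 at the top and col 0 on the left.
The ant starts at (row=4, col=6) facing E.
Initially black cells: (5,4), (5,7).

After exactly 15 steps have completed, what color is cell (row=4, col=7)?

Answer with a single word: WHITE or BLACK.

Answer: BLACK

Derivation:
Step 1: on WHITE (4,6): turn R to S, flip to black, move to (5,6). |black|=3
Step 2: on WHITE (5,6): turn R to W, flip to black, move to (5,5). |black|=4
Step 3: on WHITE (5,5): turn R to N, flip to black, move to (4,5). |black|=5
Step 4: on WHITE (4,5): turn R to E, flip to black, move to (4,6). |black|=6
Step 5: on BLACK (4,6): turn L to N, flip to white, move to (3,6). |black|=5
Step 6: on WHITE (3,6): turn R to E, flip to black, move to (3,7). |black|=6
Step 7: on WHITE (3,7): turn R to S, flip to black, move to (4,7). |black|=7
Step 8: on WHITE (4,7): turn R to W, flip to black, move to (4,6). |black|=8
Step 9: on WHITE (4,6): turn R to N, flip to black, move to (3,6). |black|=9
Step 10: on BLACK (3,6): turn L to W, flip to white, move to (3,5). |black|=8
Step 11: on WHITE (3,5): turn R to N, flip to black, move to (2,5). |black|=9
Step 12: on WHITE (2,5): turn R to E, flip to black, move to (2,6). |black|=10
Step 13: on WHITE (2,6): turn R to S, flip to black, move to (3,6). |black|=11
Step 14: on WHITE (3,6): turn R to W, flip to black, move to (3,5). |black|=12
Step 15: on BLACK (3,5): turn L to S, flip to white, move to (4,5). |black|=11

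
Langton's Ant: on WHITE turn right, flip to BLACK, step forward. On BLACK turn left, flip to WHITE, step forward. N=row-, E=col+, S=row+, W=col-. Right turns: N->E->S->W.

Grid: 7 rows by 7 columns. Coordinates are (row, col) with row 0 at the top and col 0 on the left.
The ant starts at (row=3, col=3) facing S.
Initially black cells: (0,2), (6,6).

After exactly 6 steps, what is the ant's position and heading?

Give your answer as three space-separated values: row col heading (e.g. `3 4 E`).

Answer: 4 4 S

Derivation:
Step 1: on WHITE (3,3): turn R to W, flip to black, move to (3,2). |black|=3
Step 2: on WHITE (3,2): turn R to N, flip to black, move to (2,2). |black|=4
Step 3: on WHITE (2,2): turn R to E, flip to black, move to (2,3). |black|=5
Step 4: on WHITE (2,3): turn R to S, flip to black, move to (3,3). |black|=6
Step 5: on BLACK (3,3): turn L to E, flip to white, move to (3,4). |black|=5
Step 6: on WHITE (3,4): turn R to S, flip to black, move to (4,4). |black|=6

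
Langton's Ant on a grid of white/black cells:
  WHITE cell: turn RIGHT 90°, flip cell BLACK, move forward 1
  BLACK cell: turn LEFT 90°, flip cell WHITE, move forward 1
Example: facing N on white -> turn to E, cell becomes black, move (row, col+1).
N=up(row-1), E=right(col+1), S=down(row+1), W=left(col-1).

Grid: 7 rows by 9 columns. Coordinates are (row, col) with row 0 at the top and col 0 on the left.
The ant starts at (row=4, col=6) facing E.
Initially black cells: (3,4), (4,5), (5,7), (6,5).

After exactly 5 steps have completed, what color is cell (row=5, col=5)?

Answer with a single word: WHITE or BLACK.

Step 1: on WHITE (4,6): turn R to S, flip to black, move to (5,6). |black|=5
Step 2: on WHITE (5,6): turn R to W, flip to black, move to (5,5). |black|=6
Step 3: on WHITE (5,5): turn R to N, flip to black, move to (4,5). |black|=7
Step 4: on BLACK (4,5): turn L to W, flip to white, move to (4,4). |black|=6
Step 5: on WHITE (4,4): turn R to N, flip to black, move to (3,4). |black|=7

Answer: BLACK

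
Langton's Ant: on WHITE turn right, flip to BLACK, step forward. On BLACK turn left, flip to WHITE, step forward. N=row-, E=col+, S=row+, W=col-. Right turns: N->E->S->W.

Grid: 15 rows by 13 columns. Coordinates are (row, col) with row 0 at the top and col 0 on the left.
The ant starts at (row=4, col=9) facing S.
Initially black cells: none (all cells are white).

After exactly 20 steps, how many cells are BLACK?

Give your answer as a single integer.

Step 1: on WHITE (4,9): turn R to W, flip to black, move to (4,8). |black|=1
Step 2: on WHITE (4,8): turn R to N, flip to black, move to (3,8). |black|=2
Step 3: on WHITE (3,8): turn R to E, flip to black, move to (3,9). |black|=3
Step 4: on WHITE (3,9): turn R to S, flip to black, move to (4,9). |black|=4
Step 5: on BLACK (4,9): turn L to E, flip to white, move to (4,10). |black|=3
Step 6: on WHITE (4,10): turn R to S, flip to black, move to (5,10). |black|=4
Step 7: on WHITE (5,10): turn R to W, flip to black, move to (5,9). |black|=5
Step 8: on WHITE (5,9): turn R to N, flip to black, move to (4,9). |black|=6
Step 9: on WHITE (4,9): turn R to E, flip to black, move to (4,10). |black|=7
Step 10: on BLACK (4,10): turn L to N, flip to white, move to (3,10). |black|=6
Step 11: on WHITE (3,10): turn R to E, flip to black, move to (3,11). |black|=7
Step 12: on WHITE (3,11): turn R to S, flip to black, move to (4,11). |black|=8
Step 13: on WHITE (4,11): turn R to W, flip to black, move to (4,10). |black|=9
Step 14: on WHITE (4,10): turn R to N, flip to black, move to (3,10). |black|=10
Step 15: on BLACK (3,10): turn L to W, flip to white, move to (3,9). |black|=9
Step 16: on BLACK (3,9): turn L to S, flip to white, move to (4,9). |black|=8
Step 17: on BLACK (4,9): turn L to E, flip to white, move to (4,10). |black|=7
Step 18: on BLACK (4,10): turn L to N, flip to white, move to (3,10). |black|=6
Step 19: on WHITE (3,10): turn R to E, flip to black, move to (3,11). |black|=7
Step 20: on BLACK (3,11): turn L to N, flip to white, move to (2,11). |black|=6

Answer: 6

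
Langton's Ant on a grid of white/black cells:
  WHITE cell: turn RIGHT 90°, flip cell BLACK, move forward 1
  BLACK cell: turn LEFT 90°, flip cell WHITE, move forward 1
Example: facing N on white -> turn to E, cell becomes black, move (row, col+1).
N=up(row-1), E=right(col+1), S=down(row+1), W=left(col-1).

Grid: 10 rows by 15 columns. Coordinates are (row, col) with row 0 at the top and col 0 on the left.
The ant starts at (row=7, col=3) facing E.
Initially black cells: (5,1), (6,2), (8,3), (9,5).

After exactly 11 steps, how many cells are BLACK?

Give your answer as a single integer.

Answer: 11

Derivation:
Step 1: on WHITE (7,3): turn R to S, flip to black, move to (8,3). |black|=5
Step 2: on BLACK (8,3): turn L to E, flip to white, move to (8,4). |black|=4
Step 3: on WHITE (8,4): turn R to S, flip to black, move to (9,4). |black|=5
Step 4: on WHITE (9,4): turn R to W, flip to black, move to (9,3). |black|=6
Step 5: on WHITE (9,3): turn R to N, flip to black, move to (8,3). |black|=7
Step 6: on WHITE (8,3): turn R to E, flip to black, move to (8,4). |black|=8
Step 7: on BLACK (8,4): turn L to N, flip to white, move to (7,4). |black|=7
Step 8: on WHITE (7,4): turn R to E, flip to black, move to (7,5). |black|=8
Step 9: on WHITE (7,5): turn R to S, flip to black, move to (8,5). |black|=9
Step 10: on WHITE (8,5): turn R to W, flip to black, move to (8,4). |black|=10
Step 11: on WHITE (8,4): turn R to N, flip to black, move to (7,4). |black|=11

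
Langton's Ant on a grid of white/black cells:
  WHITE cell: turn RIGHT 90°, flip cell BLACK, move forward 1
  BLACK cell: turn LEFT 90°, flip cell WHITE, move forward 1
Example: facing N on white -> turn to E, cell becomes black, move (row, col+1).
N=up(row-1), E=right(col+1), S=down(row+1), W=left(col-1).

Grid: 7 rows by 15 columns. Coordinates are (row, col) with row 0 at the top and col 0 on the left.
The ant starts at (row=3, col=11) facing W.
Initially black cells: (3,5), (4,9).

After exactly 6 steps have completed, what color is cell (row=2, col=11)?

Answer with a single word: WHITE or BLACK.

Step 1: on WHITE (3,11): turn R to N, flip to black, move to (2,11). |black|=3
Step 2: on WHITE (2,11): turn R to E, flip to black, move to (2,12). |black|=4
Step 3: on WHITE (2,12): turn R to S, flip to black, move to (3,12). |black|=5
Step 4: on WHITE (3,12): turn R to W, flip to black, move to (3,11). |black|=6
Step 5: on BLACK (3,11): turn L to S, flip to white, move to (4,11). |black|=5
Step 6: on WHITE (4,11): turn R to W, flip to black, move to (4,10). |black|=6

Answer: BLACK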